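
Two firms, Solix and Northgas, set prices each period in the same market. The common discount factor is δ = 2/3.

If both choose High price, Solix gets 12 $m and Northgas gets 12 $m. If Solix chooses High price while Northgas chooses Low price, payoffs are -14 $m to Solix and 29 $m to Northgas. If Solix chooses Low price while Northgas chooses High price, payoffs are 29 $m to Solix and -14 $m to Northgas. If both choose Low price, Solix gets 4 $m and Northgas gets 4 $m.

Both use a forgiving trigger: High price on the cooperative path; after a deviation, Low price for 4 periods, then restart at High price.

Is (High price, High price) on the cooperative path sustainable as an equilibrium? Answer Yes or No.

Comparing payoff streams over the 5 periods until play realigns: cooperate → 12(1+δ+…+δ^4); deviate → 29 + 4(δ+…+δ^4).
Cooperation is sustained iff (12−4)(δ+…+δ^4) ≥ 29−12.
δ+…+δ^4 = 2/3·(1−(2/3)^4)/(1−2/3) = 1.6049, and (29−12)/(12−4) = 2.1250.
1.6049 < 2.1250, so cooperation is not sustainable.

No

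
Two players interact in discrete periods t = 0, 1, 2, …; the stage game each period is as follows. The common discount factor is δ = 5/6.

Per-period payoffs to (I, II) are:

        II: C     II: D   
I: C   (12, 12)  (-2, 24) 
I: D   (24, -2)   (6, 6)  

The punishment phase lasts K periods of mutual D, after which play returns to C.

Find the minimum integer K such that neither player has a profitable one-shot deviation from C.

3

IC: δ(1−δ^K)/(1−δ) ≥ (24−12)/(12−6) = 2.
With δ = 5/6: need 1 − δ^K ≥ 2·(1−5/6)/(5/6), i.e. δ^K ≤ 0.6000.
Since (5/6)^2 = 0.6944 and (5/6)^3 = 0.5787, the smallest such K is 3.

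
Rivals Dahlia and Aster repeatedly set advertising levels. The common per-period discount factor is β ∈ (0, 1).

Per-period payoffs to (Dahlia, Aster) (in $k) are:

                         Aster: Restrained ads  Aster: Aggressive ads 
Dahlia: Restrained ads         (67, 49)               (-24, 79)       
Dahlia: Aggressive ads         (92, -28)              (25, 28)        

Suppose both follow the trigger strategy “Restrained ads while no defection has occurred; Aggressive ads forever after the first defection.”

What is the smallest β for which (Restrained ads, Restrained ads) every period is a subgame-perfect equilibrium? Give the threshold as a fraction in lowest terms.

Dahlia: cooperation gives 67 each period; deviation gives 92 once then 25 forever.
  67/(1−β) ≥ 92 + 25β/(1−β) ⇒ β ≥ 25/67.
Aster: cooperation gives 49 each period; deviation gives 79 once then 28 forever.
  β ≥ 30/51 = 10/17.
Both must hold, so the binding constraint is Aster's: β ≥ 10/17.

10/17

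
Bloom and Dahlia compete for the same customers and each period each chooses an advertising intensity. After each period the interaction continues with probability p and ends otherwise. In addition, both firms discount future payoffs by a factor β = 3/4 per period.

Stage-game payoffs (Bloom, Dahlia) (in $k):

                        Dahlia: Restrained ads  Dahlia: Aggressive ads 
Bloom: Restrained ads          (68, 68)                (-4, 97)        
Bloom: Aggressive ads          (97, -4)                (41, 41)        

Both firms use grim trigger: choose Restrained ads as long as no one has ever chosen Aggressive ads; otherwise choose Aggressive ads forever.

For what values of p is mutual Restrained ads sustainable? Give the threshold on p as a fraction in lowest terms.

29/42

With continuation probability p and discount β, the effective per-period discount factor is βp.
Grim-trigger IC: βp ≥ (97−68)/(97−41) = 29/56.
So p ≥ (29/56)/(3/4) = 29/42.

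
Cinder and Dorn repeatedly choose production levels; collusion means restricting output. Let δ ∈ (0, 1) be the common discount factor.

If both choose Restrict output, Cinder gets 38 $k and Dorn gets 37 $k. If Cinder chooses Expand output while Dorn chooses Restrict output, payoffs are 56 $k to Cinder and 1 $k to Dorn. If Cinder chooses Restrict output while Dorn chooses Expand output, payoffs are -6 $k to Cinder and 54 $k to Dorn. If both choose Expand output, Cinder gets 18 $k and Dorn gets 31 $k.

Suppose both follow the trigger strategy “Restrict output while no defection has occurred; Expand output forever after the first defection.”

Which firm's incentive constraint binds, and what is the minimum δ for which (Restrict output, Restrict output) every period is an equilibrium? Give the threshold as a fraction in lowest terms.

Dorn; δ ≥ 17/23

For Cinder: deviation gain 56−38 = 18, per-period punishment loss 38−18 = 20. IC gives δ ≥ 18/38 = 9/19.
For Dorn: gain 17, loss 6 per period, so δ ≥ 17/23.
The tighter constraint is Dorn's, so cooperation needs δ ≥ 17/23.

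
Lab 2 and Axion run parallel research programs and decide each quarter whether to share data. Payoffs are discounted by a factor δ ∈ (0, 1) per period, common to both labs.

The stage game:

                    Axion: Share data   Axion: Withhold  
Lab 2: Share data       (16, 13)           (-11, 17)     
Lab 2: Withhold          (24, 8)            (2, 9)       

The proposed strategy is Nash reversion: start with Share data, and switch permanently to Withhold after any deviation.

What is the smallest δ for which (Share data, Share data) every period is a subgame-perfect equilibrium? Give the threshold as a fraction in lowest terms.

For Lab 2: deviation gain 24−16 = 8, per-period punishment loss 16−2 = 14. IC gives δ ≥ 8/22 = 4/11.
For Axion: gain 4, loss 4 per period, so δ ≥ 4/8 = 1/2.
The tighter constraint is Axion's, so cooperation needs δ ≥ 1/2.

1/2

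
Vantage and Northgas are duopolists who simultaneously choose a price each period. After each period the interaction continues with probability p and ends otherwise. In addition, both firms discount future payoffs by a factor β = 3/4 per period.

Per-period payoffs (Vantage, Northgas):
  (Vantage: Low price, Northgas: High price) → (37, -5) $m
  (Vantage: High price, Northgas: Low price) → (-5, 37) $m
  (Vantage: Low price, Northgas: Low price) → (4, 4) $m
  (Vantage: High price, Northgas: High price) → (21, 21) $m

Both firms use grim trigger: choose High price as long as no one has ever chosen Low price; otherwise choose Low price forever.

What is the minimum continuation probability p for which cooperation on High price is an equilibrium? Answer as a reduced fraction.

64/99

With continuation probability p and discount β, the effective per-period discount factor is βp.
Grim-trigger IC: βp ≥ (37−21)/(37−4) = 16/33.
So p ≥ (16/33)/(3/4) = 64/99.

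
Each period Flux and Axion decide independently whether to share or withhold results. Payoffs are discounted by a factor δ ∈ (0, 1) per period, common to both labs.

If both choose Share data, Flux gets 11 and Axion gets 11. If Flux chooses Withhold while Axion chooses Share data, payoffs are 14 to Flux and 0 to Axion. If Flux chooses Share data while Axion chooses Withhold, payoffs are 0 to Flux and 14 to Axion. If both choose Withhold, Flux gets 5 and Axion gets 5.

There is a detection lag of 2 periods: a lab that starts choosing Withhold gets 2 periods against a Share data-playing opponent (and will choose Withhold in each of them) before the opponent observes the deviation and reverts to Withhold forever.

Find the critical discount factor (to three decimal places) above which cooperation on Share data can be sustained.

The best deviation is to choose Withhold for all 2 undetected periods, earning 14 each, then 5 forever once detected.
Deviation value: 14(1−δ^2)/(1−δ) + 5δ^2/(1−δ); cooperation value: 11/(1−δ).
IC: 11 ≥ 14(1−δ^2) + 5δ^2 = 14 − 9δ^2.
So δ^2 ≥ 3/9 = 1/3, giving δ ≥ (1/3)^(1/2) ≈ 0.577.

0.577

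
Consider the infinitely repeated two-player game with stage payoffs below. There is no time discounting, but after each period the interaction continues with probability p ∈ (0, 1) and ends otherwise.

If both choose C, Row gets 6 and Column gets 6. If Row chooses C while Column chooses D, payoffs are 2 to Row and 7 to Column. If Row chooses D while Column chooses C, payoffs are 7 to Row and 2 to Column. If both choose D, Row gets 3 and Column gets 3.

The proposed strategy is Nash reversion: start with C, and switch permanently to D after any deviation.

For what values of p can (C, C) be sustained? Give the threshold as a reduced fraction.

Expected cooperation value is 6 + p·6 + p²·6 + … = 6/(1−p); deviation gives 7 + p·3/(1−p).
6 ≥ 7(1−p) + 3p ⇒ 4p ≥ 1 ⇒ p ≥ 1/4.

1/4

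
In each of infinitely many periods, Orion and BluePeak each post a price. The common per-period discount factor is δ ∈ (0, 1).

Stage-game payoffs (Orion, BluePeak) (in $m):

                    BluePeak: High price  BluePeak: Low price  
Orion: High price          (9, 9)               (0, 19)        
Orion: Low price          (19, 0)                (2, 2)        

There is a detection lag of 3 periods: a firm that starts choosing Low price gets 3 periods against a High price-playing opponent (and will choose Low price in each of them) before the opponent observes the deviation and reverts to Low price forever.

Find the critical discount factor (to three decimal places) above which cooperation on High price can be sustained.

Deviating for the 3 undetected periods gains 19−9 = 10 per period over cooperation, then loses 9−2 = 7 per period forever once punishment starts.
Gain: 10(1 + δ + … + δ^2); loss: 7·δ^3/(1−δ).
No profitable deviation ⇔ 10(1−δ^3) ≤ 7·δ^3, i.e. δ^3 ≥ 10/(10+7) = 10/17.
Hence δ ≥ (10/17)^(1/3) ≈ 0.838.

0.838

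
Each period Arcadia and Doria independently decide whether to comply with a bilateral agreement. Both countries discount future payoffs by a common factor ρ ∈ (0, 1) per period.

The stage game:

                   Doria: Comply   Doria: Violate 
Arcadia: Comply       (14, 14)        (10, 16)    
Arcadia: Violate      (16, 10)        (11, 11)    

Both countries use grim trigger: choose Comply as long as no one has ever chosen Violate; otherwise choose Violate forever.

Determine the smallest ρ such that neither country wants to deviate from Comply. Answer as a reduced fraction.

Cooperation forever yields 14 each period: 14/(1−ρ).
Deviating yields 16 once, then 11 forever: 16 + 11ρ/(1−ρ).
No profitable deviation requires 14/(1−ρ) ≥ 16 + 11ρ/(1−ρ).
Multiplying by (1−ρ): 14 ≥ 16(1−ρ) + 11ρ = 16 − 5ρ.
So 5ρ ≥ 2, i.e. ρ ≥ 2/5.

2/5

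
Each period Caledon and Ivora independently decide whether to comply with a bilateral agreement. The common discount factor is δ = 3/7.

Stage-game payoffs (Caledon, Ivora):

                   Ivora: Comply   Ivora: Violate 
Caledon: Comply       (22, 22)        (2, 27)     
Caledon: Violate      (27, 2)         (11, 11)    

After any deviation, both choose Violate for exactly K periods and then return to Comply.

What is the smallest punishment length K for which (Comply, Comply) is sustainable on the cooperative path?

IC: δ(1−δ^K)/(1−δ) ≥ (27−22)/(22−11) = 5/11.
With δ = 3/7: need 1 − δ^K ≥ 5/11·(1−3/7)/(3/7), i.e. δ^K ≤ 0.3939.
Since (3/7)^1 = 0.4286 and (3/7)^2 = 0.1837, the smallest such K is 2.

2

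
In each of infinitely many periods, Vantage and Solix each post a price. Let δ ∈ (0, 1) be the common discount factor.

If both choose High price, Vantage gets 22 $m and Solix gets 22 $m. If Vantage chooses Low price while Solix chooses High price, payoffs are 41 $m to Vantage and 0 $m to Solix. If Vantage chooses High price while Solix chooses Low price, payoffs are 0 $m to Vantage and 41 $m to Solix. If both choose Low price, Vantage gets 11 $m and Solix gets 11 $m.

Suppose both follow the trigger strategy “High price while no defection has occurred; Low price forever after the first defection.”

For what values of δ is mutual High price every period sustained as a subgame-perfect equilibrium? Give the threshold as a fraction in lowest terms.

19/30

Under grim trigger the critical discount factor is (T−C)/(T−P) with T = 41, C = 22, P = 11.
δ* = (41−22)/(41−11) = 19/30.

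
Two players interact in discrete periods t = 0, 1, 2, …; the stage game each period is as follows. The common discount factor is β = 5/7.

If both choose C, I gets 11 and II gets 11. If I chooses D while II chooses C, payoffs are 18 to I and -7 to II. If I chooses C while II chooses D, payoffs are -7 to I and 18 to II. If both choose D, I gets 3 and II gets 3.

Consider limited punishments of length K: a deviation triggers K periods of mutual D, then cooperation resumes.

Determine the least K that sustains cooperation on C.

IC: β(1−β^K)/(1−β) ≥ (18−11)/(11−3) = 7/8.
With β = 5/7: need 1 − β^K ≥ 7/8·(1−5/7)/(5/7), i.e. β^K ≤ 0.6500.
Since (5/7)^1 = 0.7143 and (5/7)^2 = 0.5102, the smallest such K is 2.

2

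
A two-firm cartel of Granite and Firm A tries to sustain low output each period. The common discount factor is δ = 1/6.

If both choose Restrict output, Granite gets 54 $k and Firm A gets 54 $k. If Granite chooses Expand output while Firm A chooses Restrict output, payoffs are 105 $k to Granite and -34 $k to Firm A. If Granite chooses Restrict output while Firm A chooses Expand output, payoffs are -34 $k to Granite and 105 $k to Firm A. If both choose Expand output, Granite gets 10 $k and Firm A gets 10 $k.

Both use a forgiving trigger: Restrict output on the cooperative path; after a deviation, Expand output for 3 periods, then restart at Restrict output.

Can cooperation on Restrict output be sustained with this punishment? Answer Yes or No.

No

IC: δ+…+δ^3 ≥ (105−54)/(54−10) = 51/44.
At δ = 1/6: partial sum = 0.1991 < 1.1591. Cooperation not sustainable.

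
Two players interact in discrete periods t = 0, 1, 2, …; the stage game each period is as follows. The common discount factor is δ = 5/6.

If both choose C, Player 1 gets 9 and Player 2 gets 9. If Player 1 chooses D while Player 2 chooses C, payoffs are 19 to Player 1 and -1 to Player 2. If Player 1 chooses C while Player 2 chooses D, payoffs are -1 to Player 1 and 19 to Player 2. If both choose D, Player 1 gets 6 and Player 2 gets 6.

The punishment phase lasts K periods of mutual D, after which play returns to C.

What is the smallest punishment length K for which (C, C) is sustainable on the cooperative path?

7

IC: δ(1−δ^K)/(1−δ) ≥ (19−9)/(9−6) = 10/3.
With δ = 5/6: need 1 − δ^K ≥ 10/3·(1−5/6)/(5/6), i.e. δ^K ≤ 0.3333.
Since (5/6)^6 = 0.3349 and (5/6)^7 = 0.2791, the smallest such K is 7.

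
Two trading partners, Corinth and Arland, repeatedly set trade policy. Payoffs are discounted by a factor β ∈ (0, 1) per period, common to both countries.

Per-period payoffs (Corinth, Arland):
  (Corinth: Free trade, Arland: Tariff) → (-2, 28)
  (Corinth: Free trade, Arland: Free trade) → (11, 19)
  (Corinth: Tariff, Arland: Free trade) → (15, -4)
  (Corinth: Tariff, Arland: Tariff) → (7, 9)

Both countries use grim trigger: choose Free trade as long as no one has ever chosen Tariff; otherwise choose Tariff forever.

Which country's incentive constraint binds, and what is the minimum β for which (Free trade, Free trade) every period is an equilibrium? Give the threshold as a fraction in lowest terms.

Corinth; β ≥ 1/2

For Corinth: deviation gain 15−11 = 4, per-period punishment loss 11−7 = 4. IC gives β ≥ 4/8 = 1/2.
For Arland: gain 9, loss 10 per period, so β ≥ 9/19.
The tighter constraint is Corinth's, so cooperation needs β ≥ 1/2.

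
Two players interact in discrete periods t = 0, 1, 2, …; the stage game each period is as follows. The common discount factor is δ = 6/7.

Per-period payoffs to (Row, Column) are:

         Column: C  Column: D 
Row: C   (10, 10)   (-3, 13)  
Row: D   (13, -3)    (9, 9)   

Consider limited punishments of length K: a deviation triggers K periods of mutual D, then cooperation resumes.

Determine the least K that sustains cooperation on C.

5

IC: δ(1−δ^K)/(1−δ) ≥ (13−10)/(10−9) = 3.
With δ = 6/7: need 1 − δ^K ≥ 3·(1−6/7)/(6/7), i.e. δ^K ≤ 0.5000.
Since (6/7)^4 = 0.5398 and (6/7)^5 = 0.4627, the smallest such K is 5.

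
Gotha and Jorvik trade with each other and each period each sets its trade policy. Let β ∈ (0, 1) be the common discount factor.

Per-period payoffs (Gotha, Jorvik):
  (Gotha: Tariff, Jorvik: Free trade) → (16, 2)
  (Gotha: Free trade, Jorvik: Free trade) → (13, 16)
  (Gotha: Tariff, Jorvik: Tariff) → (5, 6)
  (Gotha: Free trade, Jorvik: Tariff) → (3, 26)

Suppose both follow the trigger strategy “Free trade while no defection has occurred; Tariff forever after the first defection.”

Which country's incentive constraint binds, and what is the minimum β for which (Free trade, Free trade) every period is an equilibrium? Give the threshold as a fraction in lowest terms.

Gotha's threshold: (16−13)/(16−5) = 3/11.
Jorvik's threshold: (26−16)/(26−6) = 1/2.
3/11 < 1/2, so Jorvik binds and β* = 1/2.

Jorvik; β ≥ 1/2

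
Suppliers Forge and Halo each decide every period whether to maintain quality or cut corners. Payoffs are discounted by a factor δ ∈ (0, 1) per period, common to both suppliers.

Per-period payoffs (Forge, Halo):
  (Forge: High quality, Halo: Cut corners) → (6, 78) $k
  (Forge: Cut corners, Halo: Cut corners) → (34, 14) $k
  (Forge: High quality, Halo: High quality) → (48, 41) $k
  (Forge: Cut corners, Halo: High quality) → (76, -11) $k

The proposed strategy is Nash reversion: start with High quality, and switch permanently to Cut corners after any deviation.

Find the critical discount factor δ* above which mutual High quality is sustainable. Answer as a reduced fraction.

2/3

Forge: cooperation gives 48 each period; deviation gives 76 once then 34 forever.
  48/(1−δ) ≥ 76 + 34δ/(1−δ) ⇒ δ ≥ 28/42 = 2/3.
Halo: cooperation gives 41 each period; deviation gives 78 once then 14 forever.
  δ ≥ 37/64.
Both must hold, so the binding constraint is Forge's: δ ≥ 2/3.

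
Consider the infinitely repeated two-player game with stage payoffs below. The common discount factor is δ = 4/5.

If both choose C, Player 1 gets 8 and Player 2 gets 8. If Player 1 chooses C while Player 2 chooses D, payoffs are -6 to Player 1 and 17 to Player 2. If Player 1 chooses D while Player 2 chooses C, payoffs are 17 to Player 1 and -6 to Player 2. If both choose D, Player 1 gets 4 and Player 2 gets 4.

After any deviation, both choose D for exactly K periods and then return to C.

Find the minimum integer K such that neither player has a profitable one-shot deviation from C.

4

No profitable deviation requires (8−4)(δ+…+δ^K) ≥ 17−8, i.e. δ+…+δ^K ≥ 9/4 ≈ 2.2500.
With δ = 4/5, the partial sums are K=1: 0.8000, K=2: 1.4400, K=3: 1.9520, K=4: 2.3616.
K = 4 is the first length at which the sum reaches 2.2500.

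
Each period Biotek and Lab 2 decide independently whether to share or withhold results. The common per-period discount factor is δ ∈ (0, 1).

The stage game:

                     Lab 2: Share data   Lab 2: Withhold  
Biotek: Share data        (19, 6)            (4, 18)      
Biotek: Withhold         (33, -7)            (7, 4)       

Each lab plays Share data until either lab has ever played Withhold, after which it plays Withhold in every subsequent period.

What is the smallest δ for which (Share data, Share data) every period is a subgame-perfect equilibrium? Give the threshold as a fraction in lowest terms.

For Biotek: deviation gain 33−19 = 14, per-period punishment loss 19−7 = 12. IC gives δ ≥ 14/26 = 7/13.
For Lab 2: gain 12, loss 2 per period, so δ ≥ 12/14 = 6/7.
The tighter constraint is Lab 2's, so cooperation needs δ ≥ 6/7.

6/7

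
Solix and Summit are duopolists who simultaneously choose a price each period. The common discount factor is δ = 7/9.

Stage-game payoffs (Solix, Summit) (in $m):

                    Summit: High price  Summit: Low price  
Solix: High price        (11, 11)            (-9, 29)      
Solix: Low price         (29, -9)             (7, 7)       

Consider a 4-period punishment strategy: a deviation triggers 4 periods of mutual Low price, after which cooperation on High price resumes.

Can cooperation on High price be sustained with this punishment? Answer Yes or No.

No

A one-shot deviation gives 29 now, then 7 for 4 periods, then back to 11.
Gain from deviating: (29−11) today; loss: (11−7) in each of the next 4 periods.
No-deviation condition: (11−7)(δ+…+δ^4) ≥ 29−11, i.e. δ+…+δ^4 ≥ 9/2.
At δ = 7/9: δ+…+δ^4 = 2.2192 < 4.5000.
So cooperation is not sustainable.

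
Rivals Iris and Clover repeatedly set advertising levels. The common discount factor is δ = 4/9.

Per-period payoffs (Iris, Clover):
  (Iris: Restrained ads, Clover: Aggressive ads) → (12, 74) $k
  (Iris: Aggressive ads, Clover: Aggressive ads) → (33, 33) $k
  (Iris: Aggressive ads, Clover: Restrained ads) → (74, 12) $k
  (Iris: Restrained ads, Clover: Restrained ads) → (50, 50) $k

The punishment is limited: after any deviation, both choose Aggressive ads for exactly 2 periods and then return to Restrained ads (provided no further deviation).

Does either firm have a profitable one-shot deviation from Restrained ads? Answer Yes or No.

A one-shot deviation gives 74 now, then 33 for 2 periods, then back to 50.
Gain from deviating: (74−50) today; loss: (50−33) in each of the next 2 periods.
No-deviation condition: (50−33)(δ+…+δ^2) ≥ 74−50, i.e. δ+…+δ^2 ≥ 24/17.
At δ = 4/9: δ+…+δ^2 = 0.6420 < 1.4118.
So cooperation is not sustainable.

Yes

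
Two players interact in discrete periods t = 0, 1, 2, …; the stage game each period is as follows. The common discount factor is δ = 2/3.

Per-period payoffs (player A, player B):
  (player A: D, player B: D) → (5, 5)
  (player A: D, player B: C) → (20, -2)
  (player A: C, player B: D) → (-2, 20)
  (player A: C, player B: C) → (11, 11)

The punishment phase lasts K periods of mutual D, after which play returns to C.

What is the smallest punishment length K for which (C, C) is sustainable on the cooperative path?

4

Need Σ_{k=1}^{K} δ^k ≥ (20−11)/(11−5) = 1.5000 at δ = 2/3.
At K = 3 the sum is 1.4074 < 1.5000; at K = 4 it is 1.6049 ≥ 1.5000.
So the minimum punishment length is K = 4.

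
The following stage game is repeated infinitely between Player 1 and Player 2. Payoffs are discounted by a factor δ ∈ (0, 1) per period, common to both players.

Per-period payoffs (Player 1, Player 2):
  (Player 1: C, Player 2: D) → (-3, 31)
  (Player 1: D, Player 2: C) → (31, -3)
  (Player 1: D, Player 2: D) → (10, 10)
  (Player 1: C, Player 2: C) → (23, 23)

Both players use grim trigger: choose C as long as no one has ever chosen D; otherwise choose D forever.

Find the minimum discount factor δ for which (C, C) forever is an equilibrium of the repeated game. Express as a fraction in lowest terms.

8/21

Under grim trigger the critical discount factor is (T−C)/(T−P) with T = 31, C = 23, P = 10.
δ* = (31−23)/(31−10) = 8/21.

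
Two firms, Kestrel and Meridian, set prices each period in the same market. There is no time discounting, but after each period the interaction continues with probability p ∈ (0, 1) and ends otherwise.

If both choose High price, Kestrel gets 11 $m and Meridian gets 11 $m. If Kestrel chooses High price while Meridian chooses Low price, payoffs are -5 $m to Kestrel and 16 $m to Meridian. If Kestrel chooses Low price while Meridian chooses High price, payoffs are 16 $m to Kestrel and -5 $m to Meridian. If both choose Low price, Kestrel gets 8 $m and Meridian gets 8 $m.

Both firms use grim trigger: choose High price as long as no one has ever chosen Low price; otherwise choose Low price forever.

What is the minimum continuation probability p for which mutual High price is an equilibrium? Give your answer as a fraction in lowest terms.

5/8

With no time discounting, the continuation probability p plays the role of the discount factor.
Grim-trigger IC: 11/(1−p) ≥ 16 + 8p/(1−p) ⇒ p ≥ (16−11)/(16−8) = 5/8.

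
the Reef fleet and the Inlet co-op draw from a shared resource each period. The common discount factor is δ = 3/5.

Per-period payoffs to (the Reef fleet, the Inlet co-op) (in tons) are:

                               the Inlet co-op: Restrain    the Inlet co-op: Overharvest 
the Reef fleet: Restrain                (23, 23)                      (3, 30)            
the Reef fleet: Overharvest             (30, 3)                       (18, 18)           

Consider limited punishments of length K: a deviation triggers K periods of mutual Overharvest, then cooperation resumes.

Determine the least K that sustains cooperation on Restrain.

6

Need Σ_{k=1}^{K} δ^k ≥ (30−23)/(23−18) = 1.4000 at δ = 3/5.
At K = 5 the sum is 1.3834 < 1.4000; at K = 6 it is 1.4300 ≥ 1.4000.
So the minimum punishment length is K = 6.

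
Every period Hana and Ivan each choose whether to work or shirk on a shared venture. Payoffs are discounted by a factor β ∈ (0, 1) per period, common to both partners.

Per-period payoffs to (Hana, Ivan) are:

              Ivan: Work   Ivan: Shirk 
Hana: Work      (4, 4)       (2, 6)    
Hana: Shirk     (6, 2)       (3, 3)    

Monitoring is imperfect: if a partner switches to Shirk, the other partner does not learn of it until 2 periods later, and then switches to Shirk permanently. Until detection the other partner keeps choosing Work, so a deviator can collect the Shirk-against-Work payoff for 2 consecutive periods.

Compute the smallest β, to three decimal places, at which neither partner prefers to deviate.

Deviating for the 2 undetected periods gains 6−4 = 2 per period over cooperation, then loses 4−3 = 1 per period forever once punishment starts.
Gain: 2(1 + β + … + β^1); loss: 1·β^2/(1−β).
No profitable deviation ⇔ 2(1−β^2) ≤ 1·β^2, i.e. β^2 ≥ 2/(2+1) = 2/3.
Hence β ≥ (2/3)^(1/2) ≈ 0.816.

0.816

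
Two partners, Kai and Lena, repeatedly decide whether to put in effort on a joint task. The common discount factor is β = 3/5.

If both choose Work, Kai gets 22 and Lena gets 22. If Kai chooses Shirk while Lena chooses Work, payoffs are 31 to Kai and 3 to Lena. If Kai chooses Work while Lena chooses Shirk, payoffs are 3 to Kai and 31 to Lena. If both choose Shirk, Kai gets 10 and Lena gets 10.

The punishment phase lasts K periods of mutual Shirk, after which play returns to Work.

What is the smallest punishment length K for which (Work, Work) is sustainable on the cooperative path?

IC: β(1−β^K)/(1−β) ≥ (31−22)/(22−10) = 3/4.
With β = 3/5: need 1 − β^K ≥ 3/4·(1−3/5)/(3/5), i.e. β^K ≤ 0.5000.
Since (3/5)^1 = 0.6000 and (3/5)^2 = 0.3600, the smallest such K is 2.

2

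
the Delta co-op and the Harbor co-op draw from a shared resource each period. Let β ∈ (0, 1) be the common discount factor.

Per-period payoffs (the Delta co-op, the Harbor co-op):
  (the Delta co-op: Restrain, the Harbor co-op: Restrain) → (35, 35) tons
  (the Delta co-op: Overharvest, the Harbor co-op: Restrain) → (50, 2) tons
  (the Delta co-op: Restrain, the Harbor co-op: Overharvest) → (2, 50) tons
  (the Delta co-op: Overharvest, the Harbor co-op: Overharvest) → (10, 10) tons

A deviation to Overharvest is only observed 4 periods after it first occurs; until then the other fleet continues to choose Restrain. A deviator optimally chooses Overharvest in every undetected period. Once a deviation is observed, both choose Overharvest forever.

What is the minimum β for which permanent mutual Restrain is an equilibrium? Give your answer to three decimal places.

0.783

A deviator earns 50 for 4 periods, then 10 forever; cooperating earns 35 forever. Multiplying the IC by (1−β):
35 ≥ 50(1−β^4) + 10β^4, so 40·β^4 ≥ 15 and β^4 ≥ 3/8.
β ≥ (3/8)^(1/4) ≈ 0.783.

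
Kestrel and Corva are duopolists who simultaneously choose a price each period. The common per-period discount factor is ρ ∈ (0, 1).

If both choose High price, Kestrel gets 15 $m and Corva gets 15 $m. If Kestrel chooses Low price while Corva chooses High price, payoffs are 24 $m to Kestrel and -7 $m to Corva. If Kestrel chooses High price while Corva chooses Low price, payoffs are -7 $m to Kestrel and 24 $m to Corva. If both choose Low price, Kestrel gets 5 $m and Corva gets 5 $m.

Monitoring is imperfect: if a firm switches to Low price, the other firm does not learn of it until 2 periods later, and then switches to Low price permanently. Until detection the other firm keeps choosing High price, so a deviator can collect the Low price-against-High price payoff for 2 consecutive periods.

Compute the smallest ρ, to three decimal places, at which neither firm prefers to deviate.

0.688

Deviating for the 2 undetected periods gains 24−15 = 9 per period over cooperation, then loses 15−5 = 10 per period forever once punishment starts.
Gain: 9(1 + ρ + … + ρ^1); loss: 10·ρ^2/(1−ρ).
No profitable deviation ⇔ 9(1−ρ^2) ≤ 10·ρ^2, i.e. ρ^2 ≥ 9/(9+10) = 9/19.
Hence ρ ≥ (9/19)^(1/2) ≈ 0.688.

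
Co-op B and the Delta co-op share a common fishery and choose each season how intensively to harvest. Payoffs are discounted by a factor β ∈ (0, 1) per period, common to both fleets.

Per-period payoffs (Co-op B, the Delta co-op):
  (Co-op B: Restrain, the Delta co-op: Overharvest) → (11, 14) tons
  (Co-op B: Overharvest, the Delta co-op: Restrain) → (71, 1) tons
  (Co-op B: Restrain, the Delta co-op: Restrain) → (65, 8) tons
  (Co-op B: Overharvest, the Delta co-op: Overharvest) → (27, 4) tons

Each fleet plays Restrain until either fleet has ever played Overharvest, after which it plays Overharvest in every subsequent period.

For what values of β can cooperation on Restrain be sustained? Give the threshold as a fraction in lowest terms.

3/5

Co-op B's threshold: (71−65)/(71−27) = 3/22.
the Delta co-op's threshold: (14−8)/(14−4) = 3/5.
3/22 < 3/5, so the Delta co-op binds and β* = 3/5.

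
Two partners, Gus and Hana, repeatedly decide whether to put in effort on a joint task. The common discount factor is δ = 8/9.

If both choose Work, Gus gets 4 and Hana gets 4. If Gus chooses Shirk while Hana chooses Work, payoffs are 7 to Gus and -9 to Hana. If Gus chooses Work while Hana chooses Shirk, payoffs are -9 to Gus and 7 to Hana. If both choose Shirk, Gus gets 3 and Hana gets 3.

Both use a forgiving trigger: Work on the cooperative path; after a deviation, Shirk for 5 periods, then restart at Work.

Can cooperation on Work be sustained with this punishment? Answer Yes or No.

Yes

A one-shot deviation gives 7 now, then 3 for 5 periods, then back to 4.
Gain from deviating: (7−4) today; loss: (4−3) in each of the next 5 periods.
No-deviation condition: (4−3)(δ+…+δ^5) ≥ 7−4, i.e. δ+…+δ^5 ≥ 3.
At δ = 8/9: δ+…+δ^5 = 3.5606 ≥ 3.0000.
So cooperation is sustainable.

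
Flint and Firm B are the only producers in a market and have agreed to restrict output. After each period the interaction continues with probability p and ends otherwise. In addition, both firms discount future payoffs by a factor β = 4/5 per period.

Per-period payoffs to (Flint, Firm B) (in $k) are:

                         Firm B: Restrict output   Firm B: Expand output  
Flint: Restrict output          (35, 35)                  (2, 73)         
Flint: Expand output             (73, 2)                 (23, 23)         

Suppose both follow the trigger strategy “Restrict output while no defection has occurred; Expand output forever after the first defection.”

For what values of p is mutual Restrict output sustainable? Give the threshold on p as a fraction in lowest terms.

Expected continuation weight on next period's payoff is β·p = 4/5·p, which plays the role of the discount factor.
Cooperation requires 4/5·p ≥ (73−35)/(73−23) = 19/25, hence p ≥ 19/20.

19/20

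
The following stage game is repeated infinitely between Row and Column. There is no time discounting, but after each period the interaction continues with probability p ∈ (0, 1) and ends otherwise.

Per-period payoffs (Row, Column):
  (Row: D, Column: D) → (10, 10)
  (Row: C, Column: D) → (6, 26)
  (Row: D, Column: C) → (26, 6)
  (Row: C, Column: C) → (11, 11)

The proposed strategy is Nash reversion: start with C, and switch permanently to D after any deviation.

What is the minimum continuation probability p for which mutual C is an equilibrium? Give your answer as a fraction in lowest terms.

Expected cooperation value is 11 + p·11 + p²·11 + … = 11/(1−p); deviation gives 26 + p·10/(1−p).
11 ≥ 26(1−p) + 10p ⇒ 16p ≥ 15 ⇒ p ≥ 15/16.

15/16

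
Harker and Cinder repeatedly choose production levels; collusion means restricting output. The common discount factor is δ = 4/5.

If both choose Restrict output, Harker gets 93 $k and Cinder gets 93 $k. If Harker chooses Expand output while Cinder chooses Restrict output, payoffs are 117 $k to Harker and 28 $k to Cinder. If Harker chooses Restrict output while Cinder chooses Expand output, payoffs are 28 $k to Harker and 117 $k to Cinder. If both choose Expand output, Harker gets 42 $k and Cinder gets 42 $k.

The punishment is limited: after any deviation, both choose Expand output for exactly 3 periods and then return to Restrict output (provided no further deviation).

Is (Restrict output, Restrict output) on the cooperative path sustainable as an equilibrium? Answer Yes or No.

Yes

IC: δ+…+δ^3 ≥ (117−93)/(93−42) = 8/17.
At δ = 4/5: partial sum = 1.9520 ≥ 0.4706. Cooperation sustainable.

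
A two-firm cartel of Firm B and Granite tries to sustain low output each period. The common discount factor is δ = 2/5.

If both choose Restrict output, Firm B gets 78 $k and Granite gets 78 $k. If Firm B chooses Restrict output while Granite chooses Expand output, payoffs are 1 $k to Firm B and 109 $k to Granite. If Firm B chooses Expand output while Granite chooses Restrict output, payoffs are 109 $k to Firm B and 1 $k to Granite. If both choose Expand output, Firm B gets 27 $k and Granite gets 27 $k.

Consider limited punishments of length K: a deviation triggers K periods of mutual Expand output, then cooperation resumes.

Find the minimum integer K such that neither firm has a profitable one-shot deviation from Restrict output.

Need Σ_{k=1}^{K} δ^k ≥ (109−78)/(78−27) = 0.6078 at δ = 2/5.
At K = 2 the sum is 0.5600 < 0.6078; at K = 3 it is 0.6240 ≥ 0.6078.
So the minimum punishment length is K = 3.

3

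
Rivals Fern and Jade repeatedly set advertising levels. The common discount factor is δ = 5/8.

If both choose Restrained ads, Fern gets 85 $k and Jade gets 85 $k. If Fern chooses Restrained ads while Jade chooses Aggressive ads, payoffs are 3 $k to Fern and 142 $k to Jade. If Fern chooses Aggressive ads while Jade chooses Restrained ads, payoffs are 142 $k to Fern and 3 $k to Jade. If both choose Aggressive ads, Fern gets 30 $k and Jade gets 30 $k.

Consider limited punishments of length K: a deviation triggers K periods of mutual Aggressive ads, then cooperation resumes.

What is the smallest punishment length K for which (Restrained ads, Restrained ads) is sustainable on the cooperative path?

No profitable deviation requires (85−30)(δ+…+δ^K) ≥ 142−85, i.e. δ+…+δ^K ≥ 57/55 ≈ 1.0364.
With δ = 5/8, the partial sums are K=1: 0.6250, K=2: 1.0156, K=3: 1.2598.
K = 3 is the first length at which the sum reaches 1.0364.

3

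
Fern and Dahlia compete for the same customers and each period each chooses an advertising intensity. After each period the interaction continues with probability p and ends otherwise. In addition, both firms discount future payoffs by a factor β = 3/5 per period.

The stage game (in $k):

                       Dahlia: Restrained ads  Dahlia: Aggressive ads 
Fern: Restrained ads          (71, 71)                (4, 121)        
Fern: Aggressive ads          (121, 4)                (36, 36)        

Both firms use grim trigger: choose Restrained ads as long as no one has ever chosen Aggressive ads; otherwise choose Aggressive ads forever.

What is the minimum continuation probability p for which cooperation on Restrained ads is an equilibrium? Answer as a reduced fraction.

Expected continuation weight on next period's payoff is β·p = 3/5·p, which plays the role of the discount factor.
Cooperation requires 3/5·p ≥ (121−71)/(121−36) = 10/17, hence p ≥ 50/51.

50/51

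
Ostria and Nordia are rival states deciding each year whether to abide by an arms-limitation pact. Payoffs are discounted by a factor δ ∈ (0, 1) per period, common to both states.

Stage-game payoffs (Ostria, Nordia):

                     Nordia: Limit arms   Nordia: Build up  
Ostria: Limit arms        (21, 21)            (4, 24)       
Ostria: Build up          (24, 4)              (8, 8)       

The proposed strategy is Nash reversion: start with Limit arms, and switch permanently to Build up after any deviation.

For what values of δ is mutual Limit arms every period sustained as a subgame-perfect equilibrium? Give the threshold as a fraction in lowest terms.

Under grim trigger the critical discount factor is (T−C)/(T−P) with T = 24, C = 21, P = 8.
δ* = (24−21)/(24−8) = 3/16.

3/16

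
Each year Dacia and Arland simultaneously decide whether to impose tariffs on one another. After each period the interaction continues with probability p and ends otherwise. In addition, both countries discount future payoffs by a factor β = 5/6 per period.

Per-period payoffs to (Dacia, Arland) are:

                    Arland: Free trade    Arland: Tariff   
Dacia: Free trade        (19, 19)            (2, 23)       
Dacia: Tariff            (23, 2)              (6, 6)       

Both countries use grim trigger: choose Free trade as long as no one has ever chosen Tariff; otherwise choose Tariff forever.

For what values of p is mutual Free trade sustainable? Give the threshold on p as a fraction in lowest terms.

24/85

Expected continuation weight on next period's payoff is β·p = 5/6·p, which plays the role of the discount factor.
Cooperation requires 5/6·p ≥ (23−19)/(23−6) = 4/17, hence p ≥ 24/85.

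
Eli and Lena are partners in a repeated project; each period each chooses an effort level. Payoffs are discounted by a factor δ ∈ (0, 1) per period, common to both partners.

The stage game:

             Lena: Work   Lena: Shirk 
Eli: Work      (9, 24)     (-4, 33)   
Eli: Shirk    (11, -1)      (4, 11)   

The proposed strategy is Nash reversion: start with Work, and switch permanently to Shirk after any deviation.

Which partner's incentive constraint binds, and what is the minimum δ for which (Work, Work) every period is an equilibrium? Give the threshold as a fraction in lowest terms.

Lena; δ ≥ 9/22

Eli's threshold: (11−9)/(11−4) = 2/7.
Lena's threshold: (33−24)/(33−11) = 9/22.
2/7 < 9/22, so Lena binds and δ* = 9/22.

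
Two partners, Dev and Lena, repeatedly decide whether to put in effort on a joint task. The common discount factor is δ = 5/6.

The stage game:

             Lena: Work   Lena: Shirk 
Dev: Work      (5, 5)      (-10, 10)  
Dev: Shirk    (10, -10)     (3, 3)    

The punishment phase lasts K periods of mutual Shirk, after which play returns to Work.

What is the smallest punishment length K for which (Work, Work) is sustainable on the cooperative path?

Need Σ_{k=1}^{K} δ^k ≥ (10−5)/(5−3) = 2.5000 at δ = 5/6.
At K = 3 the sum is 2.1065 < 2.5000; at K = 4 it is 2.5887 ≥ 2.5000.
So the minimum punishment length is K = 4.

4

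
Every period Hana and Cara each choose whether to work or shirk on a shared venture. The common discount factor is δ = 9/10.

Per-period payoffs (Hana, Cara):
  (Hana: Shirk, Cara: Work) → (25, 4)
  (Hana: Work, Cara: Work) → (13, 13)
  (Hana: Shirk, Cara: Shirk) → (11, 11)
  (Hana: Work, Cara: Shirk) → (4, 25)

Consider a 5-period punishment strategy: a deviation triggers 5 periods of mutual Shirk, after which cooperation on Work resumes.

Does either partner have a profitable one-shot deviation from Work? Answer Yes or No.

Yes

A one-shot deviation gives 25 now, then 11 for 5 periods, then back to 13.
Gain from deviating: (25−13) today; loss: (13−11) in each of the next 5 periods.
No-deviation condition: (13−11)(δ+…+δ^5) ≥ 25−13, i.e. δ+…+δ^5 ≥ 6.
At δ = 9/10: δ+…+δ^5 = 3.6856 < 6.0000.
So cooperation is not sustainable.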